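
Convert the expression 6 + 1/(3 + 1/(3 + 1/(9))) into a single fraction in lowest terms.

586/93

Build up convergents one term at a time:
a_0 = 6: 6/1
a_1 = 3: 19/3
a_2 = 3: 63/10
a_3 = 9: 586/93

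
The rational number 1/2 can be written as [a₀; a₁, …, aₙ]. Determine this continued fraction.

1 ÷ 2 → quotient 0, remainder 1
2 ÷ 1 → quotient 2, remainder 0

[0; 2]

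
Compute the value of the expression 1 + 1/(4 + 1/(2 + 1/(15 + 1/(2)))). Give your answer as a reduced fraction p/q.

Start with 2.
15 + 1/(2/1) = 15 + 1/2 = 31/2
2 + 1/(31/2) = 2 + 2/31 = 64/31
4 + 1/(64/31) = 4 + 31/64 = 287/64
1 + 1/(287/64) = 1 + 64/287 = 351/287

351/287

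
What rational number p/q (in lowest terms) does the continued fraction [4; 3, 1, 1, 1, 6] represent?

Start with 6.
1 + 1/(6/1) = 1 + 1/6 = 7/6
1 + 1/(7/6) = 1 + 6/7 = 13/7
1 + 1/(13/7) = 1 + 7/13 = 20/13
3 + 1/(20/13) = 3 + 13/20 = 73/20
4 + 1/(73/20) = 4 + 20/73 = 312/73

312/73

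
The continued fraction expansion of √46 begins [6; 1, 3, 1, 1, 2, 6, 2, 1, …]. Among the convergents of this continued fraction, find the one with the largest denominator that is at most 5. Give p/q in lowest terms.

a_0 = 6: 6/1  (≤ bound)
a_1 = 1: 7/1  (≤ bound)
a_2 = 3: 27/4  (≤ bound)
a_3 = 1: 34/5  (≤ bound)
a_4 = 1: 61/9  (> 5, stop)

34/5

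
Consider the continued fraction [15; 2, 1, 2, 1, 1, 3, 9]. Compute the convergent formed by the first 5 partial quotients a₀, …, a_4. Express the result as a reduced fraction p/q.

a_0 = 15: 15/1
a_1 = 2: 31/2
a_2 = 1: 46/3
a_3 = 2: 123/8
a_4 = 1: 169/11

169/11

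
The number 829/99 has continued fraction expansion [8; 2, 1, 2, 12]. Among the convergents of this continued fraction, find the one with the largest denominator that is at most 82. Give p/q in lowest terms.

67/8

a_0 = 8: 8/1  (≤ bound)
a_1 = 2: 17/2  (≤ bound)
a_2 = 1: 25/3  (≤ bound)
a_3 = 2: 67/8  (≤ bound)
a_4 = 12: 829/99  (> 82, stop)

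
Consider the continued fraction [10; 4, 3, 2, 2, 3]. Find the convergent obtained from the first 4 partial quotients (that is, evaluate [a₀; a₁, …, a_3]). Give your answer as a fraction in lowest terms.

307/30

Collapse the nested fraction from the inside out:
Start with 2.
3 + 1/(2/1) = 3 + 1/2 = 7/2
4 + 1/(7/2) = 4 + 2/7 = 30/7
10 + 1/(30/7) = 10 + 7/30 = 307/30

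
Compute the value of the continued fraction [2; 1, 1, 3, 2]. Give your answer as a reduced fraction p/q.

41/16

Use the convergent recurrence hₖ = aₖ·hₖ₋₁ + hₖ₋₂ (and likewise for the denominators kₖ):
a_0 = 2: 2/1
a_1 = 1: 3/1
a_2 = 1: 5/2
a_3 = 3: 18/7
a_4 = 2: 41/16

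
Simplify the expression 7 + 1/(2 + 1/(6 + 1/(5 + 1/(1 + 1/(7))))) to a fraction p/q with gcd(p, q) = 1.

4679/627

a_0 = 7: 7/1
a_1 = 2: 15/2
a_2 = 6: 97/13
a_3 = 5: 500/67
a_4 = 1: 597/80
a_5 = 7: 4679/627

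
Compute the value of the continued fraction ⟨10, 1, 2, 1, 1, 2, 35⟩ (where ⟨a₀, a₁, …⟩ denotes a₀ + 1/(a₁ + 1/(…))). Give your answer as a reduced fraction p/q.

a_0 = 10: 10/1
a_1 = 1: 11/1
a_2 = 2: 32/3
a_3 = 1: 43/4
a_4 = 1: 75/7
a_5 = 2: 193/18
a_6 = 35: 6830/637

6830/637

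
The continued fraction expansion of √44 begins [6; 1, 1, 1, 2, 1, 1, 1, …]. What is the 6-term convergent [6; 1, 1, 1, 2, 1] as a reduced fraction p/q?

73/11

a_0 = 6: 6/1
a_1 = 1: 7/1
a_2 = 1: 13/2
a_3 = 1: 20/3
a_4 = 2: 53/8
a_5 = 1: 73/11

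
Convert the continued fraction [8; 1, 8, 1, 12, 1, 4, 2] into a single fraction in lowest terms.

13429/1509

Start with 2.
4 + 1/(2/1) = 4 + 1/2 = 9/2
1 + 1/(9/2) = 1 + 2/9 = 11/9
12 + 1/(11/9) = 12 + 9/11 = 141/11
1 + 1/(141/11) = 1 + 11/141 = 152/141
8 + 1/(152/141) = 8 + 141/152 = 1357/152
1 + 1/(1357/152) = 1 + 152/1357 = 1509/1357
8 + 1/(1509/1357) = 8 + 1357/1509 = 13429/1509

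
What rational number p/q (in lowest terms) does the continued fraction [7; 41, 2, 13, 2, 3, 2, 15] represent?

Start with 15.
2 + 1/(15/1) = 2 + 1/15 = 31/15
3 + 1/(31/15) = 3 + 15/31 = 108/31
2 + 1/(108/31) = 2 + 31/108 = 247/108
13 + 1/(247/108) = 13 + 108/247 = 3319/247
2 + 1/(3319/247) = 2 + 247/3319 = 6885/3319
41 + 1/(6885/3319) = 41 + 3319/6885 = 285604/6885
7 + 1/(285604/6885) = 7 + 6885/285604 = 2006113/285604

2006113/285604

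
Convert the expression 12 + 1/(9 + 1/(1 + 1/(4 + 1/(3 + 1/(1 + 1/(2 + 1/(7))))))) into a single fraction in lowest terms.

50695/4189

Starting at the tail and folding back:
Start with 7.
2 + 1/(7/1) = 2 + 1/7 = 15/7
1 + 1/(15/7) = 1 + 7/15 = 22/15
3 + 1/(22/15) = 3 + 15/22 = 81/22
4 + 1/(81/22) = 4 + 22/81 = 346/81
1 + 1/(346/81) = 1 + 81/346 = 427/346
9 + 1/(427/346) = 9 + 346/427 = 4189/427
12 + 1/(4189/427) = 12 + 427/4189 = 50695/4189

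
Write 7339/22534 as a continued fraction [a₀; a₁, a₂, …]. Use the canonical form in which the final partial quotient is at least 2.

[0; 3, 14, 5, 8, 2, 2, 2]

⌊7339/22534⌋ = 0, remainder 7339
⌊22534/7339⌋ = 3, remainder 517
⌊7339/517⌋ = 14, remainder 101
⌊517/101⌋ = 5, remainder 12
⌊101/12⌋ = 8, remainder 5
⌊12/5⌋ = 2, remainder 2
⌊5/2⌋ = 2, remainder 1
⌊2/1⌋ = 2, remainder 0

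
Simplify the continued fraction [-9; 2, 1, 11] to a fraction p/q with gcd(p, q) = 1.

-303/35

Build up convergents one term at a time:
a_0 = -9: -9/1
a_1 = 2: -17/2
a_2 = 1: -26/3
a_3 = 11: -303/35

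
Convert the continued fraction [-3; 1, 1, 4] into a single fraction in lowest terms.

-22/9

Start with 4.
1 + 1/(4/1) = 1 + 1/4 = 5/4
1 + 1/(5/4) = 1 + 4/5 = 9/5
-3 + 1/(9/5) = -3 + 5/9 = -22/9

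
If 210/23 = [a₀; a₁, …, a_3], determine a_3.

Apply division with remainder until the remainder is 0:
210 ÷ 23 → quotient 9, remainder 3
23 ÷ 3 → quotient 7, remainder 2
3 ÷ 2 → quotient 1, remainder 1
2 ÷ 1 → quotient 2, remainder 0

2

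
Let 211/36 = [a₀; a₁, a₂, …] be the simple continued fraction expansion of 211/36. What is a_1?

211 = 5·36 + 31, so a_0 = 5
36 = 1·31 + 5, so a_1 = 1

1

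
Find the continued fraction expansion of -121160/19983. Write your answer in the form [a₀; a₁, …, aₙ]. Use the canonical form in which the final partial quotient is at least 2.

[-7; 1, 14, 1, 5, 26, 8]

Run the Euclidean algorithm, recording each quotient:
⌊-121160/19983⌋ = -7, remainder 18721
⌊19983/18721⌋ = 1, remainder 1262
⌊18721/1262⌋ = 14, remainder 1053
⌊1262/1053⌋ = 1, remainder 209
⌊1053/209⌋ = 5, remainder 8
⌊209/8⌋ = 26, remainder 1
⌊8/1⌋ = 8, remainder 0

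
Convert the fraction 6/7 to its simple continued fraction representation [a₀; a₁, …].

[0; 1, 6]

Repeatedly divide and take the remainder:
6 = 0·7 + 6, so a_0 = 0
7 = 1·6 + 1, so a_1 = 1
6 = 6·1 + 0, so a_2 = 6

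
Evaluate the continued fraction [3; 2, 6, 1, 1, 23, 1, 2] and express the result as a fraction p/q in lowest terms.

7043/2033

Use the convergent recurrence hₖ = aₖ·hₖ₋₁ + hₖ₋₂ (and likewise for the denominators kₖ):
a_0 = 3: 3/1
a_1 = 2: 7/2
a_2 = 6: 45/13
a_3 = 1: 52/15
a_4 = 1: 97/28
a_5 = 23: 2283/659
a_6 = 1: 2380/687
a_7 = 2: 7043/2033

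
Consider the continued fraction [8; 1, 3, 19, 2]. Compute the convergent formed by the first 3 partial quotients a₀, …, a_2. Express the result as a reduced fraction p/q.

Start with 3.
1 + 1/(3/1) = 1 + 1/3 = 4/3
8 + 1/(4/3) = 8 + 3/4 = 35/4

35/4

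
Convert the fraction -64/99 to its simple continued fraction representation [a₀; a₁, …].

[-1; 2, 1, 4, 1, 5]

Apply division with remainder until the remainder is 0:
⌊-64/99⌋ = -1, remainder 35
⌊99/35⌋ = 2, remainder 29
⌊35/29⌋ = 1, remainder 6
⌊29/6⌋ = 4, remainder 5
⌊6/5⌋ = 1, remainder 1
⌊5/1⌋ = 5, remainder 0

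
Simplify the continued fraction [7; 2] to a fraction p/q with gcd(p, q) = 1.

a_0 = 7: 7/1
a_1 = 2: 15/2

15/2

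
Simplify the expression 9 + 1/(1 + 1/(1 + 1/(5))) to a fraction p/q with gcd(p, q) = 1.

105/11

Collapse the nested fraction from the inside out:
Start with 5.
1 + 1/(5/1) = 1 + 1/5 = 6/5
1 + 1/(6/5) = 1 + 5/6 = 11/6
9 + 1/(11/6) = 9 + 6/11 = 105/11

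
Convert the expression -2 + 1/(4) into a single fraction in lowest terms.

-7/4

a_0 = -2: -2/1
a_1 = 4: -7/4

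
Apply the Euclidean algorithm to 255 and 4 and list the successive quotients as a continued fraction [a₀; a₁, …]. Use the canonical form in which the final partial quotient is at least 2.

[63; 1, 3]

Run the Euclidean algorithm, recording each quotient:
⌊255/4⌋ = 63, remainder 3
⌊4/3⌋ = 1, remainder 1
⌊3/1⌋ = 3, remainder 0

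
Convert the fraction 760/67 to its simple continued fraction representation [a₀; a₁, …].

Repeatedly divide and take the remainder:
760 = 11·67 + 23, so a_0 = 11
67 = 2·23 + 21, so a_1 = 2
23 = 1·21 + 2, so a_2 = 1
21 = 10·2 + 1, so a_3 = 10
2 = 2·1 + 0, so a_4 = 2

[11; 2, 1, 10, 2]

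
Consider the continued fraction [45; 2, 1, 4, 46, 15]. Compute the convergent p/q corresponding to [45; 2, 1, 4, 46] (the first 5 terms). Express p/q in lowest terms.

Start with 46.
4 + 1/(46/1) = 4 + 1/46 = 185/46
1 + 1/(185/46) = 1 + 46/185 = 231/185
2 + 1/(231/185) = 2 + 185/231 = 647/231
45 + 1/(647/231) = 45 + 231/647 = 29346/647

29346/647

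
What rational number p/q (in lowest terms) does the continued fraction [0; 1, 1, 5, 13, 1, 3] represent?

334/613

a_0 = 0: 0/1
a_1 = 1: 1/1
a_2 = 1: 1/2
a_3 = 5: 6/11
a_4 = 13: 79/145
a_5 = 1: 85/156
a_6 = 3: 334/613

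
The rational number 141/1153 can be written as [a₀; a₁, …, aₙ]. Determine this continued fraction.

[0; 8, 5, 1, 1, 1, 3, 2]

141 = 0·1153 + 141, so a_0 = 0
1153 = 8·141 + 25, so a_1 = 8
141 = 5·25 + 16, so a_2 = 5
25 = 1·16 + 9, so a_3 = 1
16 = 1·9 + 7, so a_4 = 1
9 = 1·7 + 2, so a_5 = 1
7 = 3·2 + 1, so a_6 = 3
2 = 2·1 + 0, so a_7 = 2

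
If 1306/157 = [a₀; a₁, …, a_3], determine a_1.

3

Repeatedly divide and take the remainder:
1306 = 8·157 + 50, so a_0 = 8
157 = 3·50 + 7, so a_1 = 3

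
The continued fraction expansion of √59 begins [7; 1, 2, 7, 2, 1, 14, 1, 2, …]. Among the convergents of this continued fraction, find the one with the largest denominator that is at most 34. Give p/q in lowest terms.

169/22

List convergents until the denominator exceeds the bound:
a_0 = 7: 7/1  (≤ bound)
a_1 = 1: 8/1  (≤ bound)
a_2 = 2: 23/3  (≤ bound)
a_3 = 7: 169/22  (≤ bound)
a_4 = 2: 361/47  (> 34, stop)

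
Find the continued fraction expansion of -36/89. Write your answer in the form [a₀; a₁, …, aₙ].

-36 = -1·89 + 53, so a_0 = -1
89 = 1·53 + 36, so a_1 = 1
53 = 1·36 + 17, so a_2 = 1
36 = 2·17 + 2, so a_3 = 2
17 = 8·2 + 1, so a_4 = 8
2 = 2·1 + 0, so a_5 = 2

[-1; 1, 1, 2, 8, 2]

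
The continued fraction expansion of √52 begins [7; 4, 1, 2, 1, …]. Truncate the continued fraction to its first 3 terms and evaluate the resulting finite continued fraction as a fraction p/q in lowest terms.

Start with 1.
4 + 1/(1/1) = 4 + 1/1 = 5/1
7 + 1/(5/1) = 7 + 1/5 = 36/5

36/5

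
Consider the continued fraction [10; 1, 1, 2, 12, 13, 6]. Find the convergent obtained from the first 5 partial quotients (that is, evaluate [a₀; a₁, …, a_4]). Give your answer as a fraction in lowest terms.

657/62

Compute successive convergents:
a_0 = 10: 10/1
a_1 = 1: 11/1
a_2 = 1: 21/2
a_3 = 2: 53/5
a_4 = 12: 657/62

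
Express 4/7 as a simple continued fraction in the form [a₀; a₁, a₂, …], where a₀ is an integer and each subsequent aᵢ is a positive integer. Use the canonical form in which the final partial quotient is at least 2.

[0; 1, 1, 3]

Run the Euclidean algorithm, recording each quotient:
4 ÷ 7 → quotient 0, remainder 4
7 ÷ 4 → quotient 1, remainder 3
4 ÷ 3 → quotient 1, remainder 1
3 ÷ 1 → quotient 3, remainder 0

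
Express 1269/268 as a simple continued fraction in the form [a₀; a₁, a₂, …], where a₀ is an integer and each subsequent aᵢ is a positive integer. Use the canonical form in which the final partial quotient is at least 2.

1269 = 4·268 + 197, so a_0 = 4
268 = 1·197 + 71, so a_1 = 1
197 = 2·71 + 55, so a_2 = 2
71 = 1·55 + 16, so a_3 = 1
55 = 3·16 + 7, so a_4 = 3
16 = 2·7 + 2, so a_5 = 2
7 = 3·2 + 1, so a_6 = 3
2 = 2·1 + 0, so a_7 = 2

[4; 1, 2, 1, 3, 2, 3, 2]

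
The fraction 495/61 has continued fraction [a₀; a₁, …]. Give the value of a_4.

Apply division with remainder until the remainder is 0:
495 ÷ 61 → quotient 8, remainder 7
61 ÷ 7 → quotient 8, remainder 5
7 ÷ 5 → quotient 1, remainder 2
5 ÷ 2 → quotient 2, remainder 1
2 ÷ 1 → quotient 2, remainder 0

2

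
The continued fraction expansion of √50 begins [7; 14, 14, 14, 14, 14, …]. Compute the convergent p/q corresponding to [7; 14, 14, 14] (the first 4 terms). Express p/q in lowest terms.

19601/2772

a_0 = 7: 7/1
a_1 = 14: 99/14
a_2 = 14: 1393/197
a_3 = 14: 19601/2772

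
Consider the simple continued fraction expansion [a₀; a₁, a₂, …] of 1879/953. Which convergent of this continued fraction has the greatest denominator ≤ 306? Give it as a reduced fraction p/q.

487/247

List convergents until the denominator exceeds the bound:
a_0 = 1: 1/1  (≤ bound)
a_1 = 1: 2/1  (≤ bound)
a_2 = 34: 69/35  (≤ bound)
a_3 = 3: 209/106  (≤ bound)
a_4 = 2: 487/247  (≤ bound)
a_5 = 1: 696/353  (> 306, stop)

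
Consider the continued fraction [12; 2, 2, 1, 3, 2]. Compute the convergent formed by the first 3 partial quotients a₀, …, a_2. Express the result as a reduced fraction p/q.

62/5

Start with 2.
2 + 1/(2/1) = 2 + 1/2 = 5/2
12 + 1/(5/2) = 12 + 2/5 = 62/5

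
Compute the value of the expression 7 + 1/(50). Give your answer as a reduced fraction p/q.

351/50

Start with 50.
7 + 1/(50/1) = 7 + 1/50 = 351/50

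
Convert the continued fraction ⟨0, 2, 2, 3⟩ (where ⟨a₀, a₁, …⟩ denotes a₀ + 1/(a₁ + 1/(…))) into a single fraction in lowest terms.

7/17

a_0 = 0: 0/1
a_1 = 2: 1/2
a_2 = 2: 2/5
a_3 = 3: 7/17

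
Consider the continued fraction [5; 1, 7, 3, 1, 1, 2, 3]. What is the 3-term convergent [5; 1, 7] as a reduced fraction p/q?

47/8

Compute successive convergents:
a_0 = 5: 5/1
a_1 = 1: 6/1
a_2 = 7: 47/8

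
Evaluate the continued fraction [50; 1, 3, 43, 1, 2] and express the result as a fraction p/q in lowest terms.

26746/527

Starting at the tail and folding back:
Start with 2.
1 + 1/(2/1) = 1 + 1/2 = 3/2
43 + 1/(3/2) = 43 + 2/3 = 131/3
3 + 1/(131/3) = 3 + 3/131 = 396/131
1 + 1/(396/131) = 1 + 131/396 = 527/396
50 + 1/(527/396) = 50 + 396/527 = 26746/527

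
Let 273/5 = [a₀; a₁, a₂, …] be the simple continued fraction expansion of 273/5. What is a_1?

1

Run the Euclidean algorithm, recording each quotient:
273 = 54·5 + 3, so a_0 = 54
5 = 1·3 + 2, so a_1 = 1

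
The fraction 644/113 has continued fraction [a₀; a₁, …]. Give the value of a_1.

Apply division with remainder until the remainder is 0:
⌊644/113⌋ = 5, remainder 79
⌊113/79⌋ = 1, remainder 34

1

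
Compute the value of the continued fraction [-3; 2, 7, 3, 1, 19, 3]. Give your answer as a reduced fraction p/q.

-9463/3737

Start with 3.
19 + 1/(3/1) = 19 + 1/3 = 58/3
1 + 1/(58/3) = 1 + 3/58 = 61/58
3 + 1/(61/58) = 3 + 58/61 = 241/61
7 + 1/(241/61) = 7 + 61/241 = 1748/241
2 + 1/(1748/241) = 2 + 241/1748 = 3737/1748
-3 + 1/(3737/1748) = -3 + 1748/3737 = -9463/3737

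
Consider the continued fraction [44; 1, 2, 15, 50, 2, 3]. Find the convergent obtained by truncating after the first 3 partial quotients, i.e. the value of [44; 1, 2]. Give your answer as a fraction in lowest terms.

134/3

Start with 2.
1 + 1/(2/1) = 1 + 1/2 = 3/2
44 + 1/(3/2) = 44 + 2/3 = 134/3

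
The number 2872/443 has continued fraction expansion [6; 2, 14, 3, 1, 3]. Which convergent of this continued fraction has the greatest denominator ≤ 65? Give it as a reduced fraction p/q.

List convergents until the denominator exceeds the bound:
a_0 = 6: 6/1  (≤ bound)
a_1 = 2: 13/2  (≤ bound)
a_2 = 14: 188/29  (≤ bound)
a_3 = 3: 577/89  (> 65, stop)

188/29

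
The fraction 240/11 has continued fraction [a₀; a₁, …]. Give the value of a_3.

240 = 21·11 + 9, so a_0 = 21
11 = 1·9 + 2, so a_1 = 1
9 = 4·2 + 1, so a_2 = 4
2 = 2·1 + 0, so a_3 = 2

2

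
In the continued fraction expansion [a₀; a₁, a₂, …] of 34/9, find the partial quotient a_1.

1

Repeatedly divide and take the remainder:
34 ÷ 9 → quotient 3, remainder 7
9 ÷ 7 → quotient 1, remainder 2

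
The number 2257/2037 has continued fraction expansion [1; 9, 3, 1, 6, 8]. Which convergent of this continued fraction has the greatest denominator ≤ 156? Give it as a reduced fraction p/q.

a_0 = 1: 1/1  (≤ bound)
a_1 = 9: 10/9  (≤ bound)
a_2 = 3: 31/28  (≤ bound)
a_3 = 1: 41/37  (≤ bound)
a_4 = 6: 277/250  (> 156, stop)

41/37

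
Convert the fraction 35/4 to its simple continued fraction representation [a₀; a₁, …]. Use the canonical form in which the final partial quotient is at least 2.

35 = 8·4 + 3, so a_0 = 8
4 = 1·3 + 1, so a_1 = 1
3 = 3·1 + 0, so a_2 = 3

[8; 1, 3]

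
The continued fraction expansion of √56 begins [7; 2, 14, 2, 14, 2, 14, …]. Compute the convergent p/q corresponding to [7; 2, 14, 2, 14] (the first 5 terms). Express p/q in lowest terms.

6503/869

a_0 = 7: 7/1
a_1 = 2: 15/2
a_2 = 14: 217/29
a_3 = 2: 449/60
a_4 = 14: 6503/869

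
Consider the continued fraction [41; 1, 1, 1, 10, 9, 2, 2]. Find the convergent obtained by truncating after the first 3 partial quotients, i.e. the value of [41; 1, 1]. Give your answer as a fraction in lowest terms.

83/2

Collapse the nested fraction from the inside out:
Start with 1.
1 + 1/(1/1) = 1 + 1/1 = 2/1
41 + 1/(2/1) = 41 + 1/2 = 83/2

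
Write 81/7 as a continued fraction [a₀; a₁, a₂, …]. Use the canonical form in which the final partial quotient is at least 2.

[11; 1, 1, 3]

⌊81/7⌋ = 11, remainder 4
⌊7/4⌋ = 1, remainder 3
⌊4/3⌋ = 1, remainder 1
⌊3/1⌋ = 3, remainder 0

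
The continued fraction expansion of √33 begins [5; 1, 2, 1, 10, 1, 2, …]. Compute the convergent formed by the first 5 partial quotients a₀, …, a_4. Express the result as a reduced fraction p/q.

247/43

Start with 10.
1 + 1/(10/1) = 1 + 1/10 = 11/10
2 + 1/(11/10) = 2 + 10/11 = 32/11
1 + 1/(32/11) = 1 + 11/32 = 43/32
5 + 1/(43/32) = 5 + 32/43 = 247/43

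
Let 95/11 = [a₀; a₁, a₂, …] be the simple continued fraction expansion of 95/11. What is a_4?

95 ÷ 11 → quotient 8, remainder 7
11 ÷ 7 → quotient 1, remainder 4
7 ÷ 4 → quotient 1, remainder 3
4 ÷ 3 → quotient 1, remainder 1
3 ÷ 1 → quotient 3, remainder 0

3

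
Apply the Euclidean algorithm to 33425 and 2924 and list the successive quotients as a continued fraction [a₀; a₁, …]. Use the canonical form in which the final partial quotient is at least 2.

[11; 2, 3, 7, 3, 4, 4]

Run the Euclidean algorithm, recording each quotient:
⌊33425/2924⌋ = 11, remainder 1261
⌊2924/1261⌋ = 2, remainder 402
⌊1261/402⌋ = 3, remainder 55
⌊402/55⌋ = 7, remainder 17
⌊55/17⌋ = 3, remainder 4
⌊17/4⌋ = 4, remainder 1
⌊4/1⌋ = 4, remainder 0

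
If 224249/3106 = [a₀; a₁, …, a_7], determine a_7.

⌊224249/3106⌋ = 72, remainder 617
⌊3106/617⌋ = 5, remainder 21
⌊617/21⌋ = 29, remainder 8
⌊21/8⌋ = 2, remainder 5
⌊8/5⌋ = 1, remainder 3
⌊5/3⌋ = 1, remainder 2
⌊3/2⌋ = 1, remainder 1
⌊2/1⌋ = 2, remainder 0

2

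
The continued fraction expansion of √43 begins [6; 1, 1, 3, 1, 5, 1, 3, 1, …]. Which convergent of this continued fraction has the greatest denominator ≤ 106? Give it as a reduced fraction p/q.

400/61

a_0 = 6: 6/1  (≤ bound)
a_1 = 1: 7/1  (≤ bound)
a_2 = 1: 13/2  (≤ bound)
a_3 = 3: 46/7  (≤ bound)
a_4 = 1: 59/9  (≤ bound)
a_5 = 5: 341/52  (≤ bound)
a_6 = 1: 400/61  (≤ bound)
a_7 = 3: 1541/235  (> 106, stop)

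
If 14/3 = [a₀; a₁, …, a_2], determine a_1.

1

Repeatedly divide and take the remainder:
⌊14/3⌋ = 4, remainder 2
⌊3/2⌋ = 1, remainder 1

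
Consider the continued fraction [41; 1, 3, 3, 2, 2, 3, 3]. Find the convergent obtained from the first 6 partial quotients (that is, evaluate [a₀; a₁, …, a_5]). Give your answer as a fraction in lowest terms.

Start with 2.
2 + 1/(2/1) = 2 + 1/2 = 5/2
3 + 1/(5/2) = 3 + 2/5 = 17/5
3 + 1/(17/5) = 3 + 5/17 = 56/17
1 + 1/(56/17) = 1 + 17/56 = 73/56
41 + 1/(73/56) = 41 + 56/73 = 3049/73

3049/73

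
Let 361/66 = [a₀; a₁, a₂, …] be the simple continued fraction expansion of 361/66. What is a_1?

2

Apply division with remainder until the remainder is 0:
361 = 5·66 + 31, so a_0 = 5
66 = 2·31 + 4, so a_1 = 2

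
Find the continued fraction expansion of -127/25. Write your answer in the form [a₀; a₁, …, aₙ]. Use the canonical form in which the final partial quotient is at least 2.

⌊-127/25⌋ = -6, remainder 23
⌊25/23⌋ = 1, remainder 2
⌊23/2⌋ = 11, remainder 1
⌊2/1⌋ = 2, remainder 0

[-6; 1, 11, 2]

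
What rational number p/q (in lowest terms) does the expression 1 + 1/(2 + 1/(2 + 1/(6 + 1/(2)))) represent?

97/69

a_0 = 1: 1/1
a_1 = 2: 3/2
a_2 = 2: 7/5
a_3 = 6: 45/32
a_4 = 2: 97/69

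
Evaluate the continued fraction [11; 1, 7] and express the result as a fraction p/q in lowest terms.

Use the convergent recurrence hₖ = aₖ·hₖ₋₁ + hₖ₋₂ (and likewise for the denominators kₖ):
a_0 = 11: 11/1
a_1 = 1: 12/1
a_2 = 7: 95/8

95/8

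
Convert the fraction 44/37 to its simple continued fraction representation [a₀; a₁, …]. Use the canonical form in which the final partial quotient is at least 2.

44 ÷ 37 → quotient 1, remainder 7
37 ÷ 7 → quotient 5, remainder 2
7 ÷ 2 → quotient 3, remainder 1
2 ÷ 1 → quotient 2, remainder 0

[1; 5, 3, 2]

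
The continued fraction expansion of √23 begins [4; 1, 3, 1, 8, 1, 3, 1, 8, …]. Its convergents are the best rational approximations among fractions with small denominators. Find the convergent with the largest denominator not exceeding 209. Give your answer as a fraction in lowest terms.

List convergents until the denominator exceeds the bound:
a_0 = 4: 4/1  (≤ bound)
a_1 = 1: 5/1  (≤ bound)
a_2 = 3: 19/4  (≤ bound)
a_3 = 1: 24/5  (≤ bound)
a_4 = 8: 211/44  (≤ bound)
a_5 = 1: 235/49  (≤ bound)
a_6 = 3: 916/191  (≤ bound)
a_7 = 1: 1151/240  (> 209, stop)

916/191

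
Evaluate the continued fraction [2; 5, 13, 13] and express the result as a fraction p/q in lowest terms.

a_0 = 2: 2/1
a_1 = 5: 11/5
a_2 = 13: 145/66
a_3 = 13: 1896/863

1896/863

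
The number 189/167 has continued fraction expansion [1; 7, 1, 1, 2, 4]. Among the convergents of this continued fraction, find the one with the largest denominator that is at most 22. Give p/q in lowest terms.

17/15

List convergents until the denominator exceeds the bound:
a_0 = 1: 1/1  (≤ bound)
a_1 = 7: 8/7  (≤ bound)
a_2 = 1: 9/8  (≤ bound)
a_3 = 1: 17/15  (≤ bound)
a_4 = 2: 43/38  (> 22, stop)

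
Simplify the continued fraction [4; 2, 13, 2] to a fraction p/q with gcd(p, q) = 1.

251/56

a_0 = 4: 4/1
a_1 = 2: 9/2
a_2 = 13: 121/27
a_3 = 2: 251/56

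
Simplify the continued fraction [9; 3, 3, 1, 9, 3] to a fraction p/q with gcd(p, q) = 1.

Use the convergent recurrence hₖ = aₖ·hₖ₋₁ + hₖ₋₂ (and likewise for the denominators kₖ):
a_0 = 9: 9/1
a_1 = 3: 28/3
a_2 = 3: 93/10
a_3 = 1: 121/13
a_4 = 9: 1182/127
a_5 = 3: 3667/394

3667/394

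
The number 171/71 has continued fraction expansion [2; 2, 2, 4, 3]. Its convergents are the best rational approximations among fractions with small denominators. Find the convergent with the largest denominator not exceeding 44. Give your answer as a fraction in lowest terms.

53/22

List convergents until the denominator exceeds the bound:
a_0 = 2: 2/1  (≤ bound)
a_1 = 2: 5/2  (≤ bound)
a_2 = 2: 12/5  (≤ bound)
a_3 = 4: 53/22  (≤ bound)
a_4 = 3: 171/71  (> 44, stop)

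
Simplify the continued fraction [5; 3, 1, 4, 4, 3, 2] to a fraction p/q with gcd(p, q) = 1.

3147/598

a_0 = 5: 5/1
a_1 = 3: 16/3
a_2 = 1: 21/4
a_3 = 4: 100/19
a_4 = 4: 421/80
a_5 = 3: 1363/259
a_6 = 2: 3147/598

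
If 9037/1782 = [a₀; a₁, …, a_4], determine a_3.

1

Run the Euclidean algorithm, recording each quotient:
⌊9037/1782⌋ = 5, remainder 127
⌊1782/127⌋ = 14, remainder 4
⌊127/4⌋ = 31, remainder 3
⌊4/3⌋ = 1, remainder 1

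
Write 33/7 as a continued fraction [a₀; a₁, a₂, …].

33 = 4·7 + 5, so a_0 = 4
7 = 1·5 + 2, so a_1 = 1
5 = 2·2 + 1, so a_2 = 2
2 = 2·1 + 0, so a_3 = 2

[4; 1, 2, 2]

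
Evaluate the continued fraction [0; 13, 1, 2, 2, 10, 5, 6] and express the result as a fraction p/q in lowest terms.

2305/31607

Start with 6.
5 + 1/(6/1) = 5 + 1/6 = 31/6
10 + 1/(31/6) = 10 + 6/31 = 316/31
2 + 1/(316/31) = 2 + 31/316 = 663/316
2 + 1/(663/316) = 2 + 316/663 = 1642/663
1 + 1/(1642/663) = 1 + 663/1642 = 2305/1642
13 + 1/(2305/1642) = 13 + 1642/2305 = 31607/2305
0 + 1/(31607/2305) = 0 + 2305/31607 = 2305/31607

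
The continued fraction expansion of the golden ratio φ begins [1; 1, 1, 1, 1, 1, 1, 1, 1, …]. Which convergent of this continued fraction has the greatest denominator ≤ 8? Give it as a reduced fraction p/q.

a_0 = 1: 1/1  (≤ bound)
a_1 = 1: 2/1  (≤ bound)
a_2 = 1: 3/2  (≤ bound)
a_3 = 1: 5/3  (≤ bound)
a_4 = 1: 8/5  (≤ bound)
a_5 = 1: 13/8  (≤ bound)
a_6 = 1: 21/13  (> 8, stop)

13/8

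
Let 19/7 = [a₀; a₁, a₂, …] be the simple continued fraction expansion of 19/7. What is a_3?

2

19 ÷ 7 → quotient 2, remainder 5
7 ÷ 5 → quotient 1, remainder 2
5 ÷ 2 → quotient 2, remainder 1
2 ÷ 1 → quotient 2, remainder 0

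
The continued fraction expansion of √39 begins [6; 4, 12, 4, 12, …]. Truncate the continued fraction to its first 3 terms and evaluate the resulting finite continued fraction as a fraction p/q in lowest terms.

306/49

Compute successive convergents:
a_0 = 6: 6/1
a_1 = 4: 25/4
a_2 = 12: 306/49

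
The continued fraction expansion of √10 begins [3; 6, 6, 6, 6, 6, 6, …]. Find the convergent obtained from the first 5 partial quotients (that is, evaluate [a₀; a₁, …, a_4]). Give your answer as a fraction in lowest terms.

a_0 = 3: 3/1
a_1 = 6: 19/6
a_2 = 6: 117/37
a_3 = 6: 721/228
a_4 = 6: 4443/1405

4443/1405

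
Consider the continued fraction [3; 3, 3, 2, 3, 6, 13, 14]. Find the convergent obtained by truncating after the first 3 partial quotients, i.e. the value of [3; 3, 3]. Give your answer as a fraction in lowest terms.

33/10

Start with 3.
3 + 1/(3/1) = 3 + 1/3 = 10/3
3 + 1/(10/3) = 3 + 3/10 = 33/10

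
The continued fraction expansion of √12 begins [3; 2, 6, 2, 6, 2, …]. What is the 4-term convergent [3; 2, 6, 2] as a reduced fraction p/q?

Work from the innermost term outward:
Start with 2.
6 + 1/(2/1) = 6 + 1/2 = 13/2
2 + 1/(13/2) = 2 + 2/13 = 28/13
3 + 1/(28/13) = 3 + 13/28 = 97/28

97/28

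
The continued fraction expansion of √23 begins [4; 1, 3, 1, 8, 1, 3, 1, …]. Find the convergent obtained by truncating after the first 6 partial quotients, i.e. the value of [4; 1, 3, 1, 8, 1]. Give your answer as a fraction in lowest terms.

Use the convergent recurrence hₖ = aₖ·hₖ₋₁ + hₖ₋₂ (and likewise for the denominators kₖ):
a_0 = 4: 4/1
a_1 = 1: 5/1
a_2 = 3: 19/4
a_3 = 1: 24/5
a_4 = 8: 211/44
a_5 = 1: 235/49

235/49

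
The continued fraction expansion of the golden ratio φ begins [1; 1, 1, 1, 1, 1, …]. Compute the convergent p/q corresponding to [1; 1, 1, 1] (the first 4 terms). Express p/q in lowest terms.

Starting at the tail and folding back:
Start with 1.
1 + 1/(1/1) = 1 + 1/1 = 2/1
1 + 1/(2/1) = 1 + 1/2 = 3/2
1 + 1/(3/2) = 1 + 2/3 = 5/3

5/3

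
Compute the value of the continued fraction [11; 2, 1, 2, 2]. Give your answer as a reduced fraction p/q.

216/19

a_0 = 11: 11/1
a_1 = 2: 23/2
a_2 = 1: 34/3
a_3 = 2: 91/8
a_4 = 2: 216/19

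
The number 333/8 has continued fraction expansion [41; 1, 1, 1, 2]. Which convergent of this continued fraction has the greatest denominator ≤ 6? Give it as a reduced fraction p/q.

List convergents until the denominator exceeds the bound:
a_0 = 41: 41/1  (≤ bound)
a_1 = 1: 42/1  (≤ bound)
a_2 = 1: 83/2  (≤ bound)
a_3 = 1: 125/3  (≤ bound)
a_4 = 2: 333/8  (> 6, stop)

125/3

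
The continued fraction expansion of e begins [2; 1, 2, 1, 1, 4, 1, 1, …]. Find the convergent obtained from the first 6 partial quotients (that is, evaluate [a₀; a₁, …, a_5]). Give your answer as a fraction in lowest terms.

a_0 = 2: 2/1
a_1 = 1: 3/1
a_2 = 2: 8/3
a_3 = 1: 11/4
a_4 = 1: 19/7
a_5 = 4: 87/32

87/32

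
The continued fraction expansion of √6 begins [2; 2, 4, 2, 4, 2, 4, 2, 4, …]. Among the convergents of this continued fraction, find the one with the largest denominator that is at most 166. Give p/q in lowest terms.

List convergents until the denominator exceeds the bound:
a_0 = 2: 2/1  (≤ bound)
a_1 = 2: 5/2  (≤ bound)
a_2 = 4: 22/9  (≤ bound)
a_3 = 2: 49/20  (≤ bound)
a_4 = 4: 218/89  (≤ bound)
a_5 = 2: 485/198  (> 166, stop)

218/89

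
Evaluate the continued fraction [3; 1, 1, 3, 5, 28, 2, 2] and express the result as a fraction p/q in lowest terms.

18869/5289

a_0 = 3: 3/1
a_1 = 1: 4/1
a_2 = 1: 7/2
a_3 = 3: 25/7
a_4 = 5: 132/37
a_5 = 28: 3721/1043
a_6 = 2: 7574/2123
a_7 = 2: 18869/5289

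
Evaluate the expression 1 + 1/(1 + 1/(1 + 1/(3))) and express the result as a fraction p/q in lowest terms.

11/7

Use the convergent recurrence hₖ = aₖ·hₖ₋₁ + hₖ₋₂ (and likewise for the denominators kₖ):
a_0 = 1: 1/1
a_1 = 1: 2/1
a_2 = 1: 3/2
a_3 = 3: 11/7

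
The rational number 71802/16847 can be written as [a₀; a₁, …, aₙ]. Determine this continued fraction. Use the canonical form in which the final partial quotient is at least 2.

⌊71802/16847⌋ = 4, remainder 4414
⌊16847/4414⌋ = 3, remainder 3605
⌊4414/3605⌋ = 1, remainder 809
⌊3605/809⌋ = 4, remainder 369
⌊809/369⌋ = 2, remainder 71
⌊369/71⌋ = 5, remainder 14
⌊71/14⌋ = 5, remainder 1
⌊14/1⌋ = 14, remainder 0

[4; 3, 1, 4, 2, 5, 5, 14]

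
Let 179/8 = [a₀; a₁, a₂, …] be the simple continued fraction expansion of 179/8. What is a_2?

1

179 ÷ 8 → quotient 22, remainder 3
8 ÷ 3 → quotient 2, remainder 2
3 ÷ 2 → quotient 1, remainder 1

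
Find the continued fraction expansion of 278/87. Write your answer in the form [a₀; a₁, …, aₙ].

[3; 5, 8, 2]

Run the Euclidean algorithm, recording each quotient:
278 ÷ 87 → quotient 3, remainder 17
87 ÷ 17 → quotient 5, remainder 2
17 ÷ 2 → quotient 8, remainder 1
2 ÷ 1 → quotient 2, remainder 0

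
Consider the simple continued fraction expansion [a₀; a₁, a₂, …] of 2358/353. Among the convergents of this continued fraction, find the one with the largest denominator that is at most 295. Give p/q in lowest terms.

a_0 = 6: 6/1  (≤ bound)
a_1 = 1: 7/1  (≤ bound)
a_2 = 2: 20/3  (≤ bound)
a_3 = 8: 167/25  (≤ bound)
a_4 = 14: 2358/353  (> 295, stop)

167/25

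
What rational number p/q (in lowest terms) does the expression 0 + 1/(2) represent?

Start with 2.
0 + 1/(2/1) = 0 + 1/2 = 1/2

1/2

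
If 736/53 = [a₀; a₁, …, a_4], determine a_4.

⌊736/53⌋ = 13, remainder 47
⌊53/47⌋ = 1, remainder 6
⌊47/6⌋ = 7, remainder 5
⌊6/5⌋ = 1, remainder 1
⌊5/1⌋ = 5, remainder 0

5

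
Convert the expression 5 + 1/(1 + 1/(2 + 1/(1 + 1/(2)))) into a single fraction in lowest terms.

63/11

Use the convergent recurrence hₖ = aₖ·hₖ₋₁ + hₖ₋₂ (and likewise for the denominators kₖ):
a_0 = 5: 5/1
a_1 = 1: 6/1
a_2 = 2: 17/3
a_3 = 1: 23/4
a_4 = 2: 63/11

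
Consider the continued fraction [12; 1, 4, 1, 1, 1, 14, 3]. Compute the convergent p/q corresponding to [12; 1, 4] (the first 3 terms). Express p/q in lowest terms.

a_0 = 12: 12/1
a_1 = 1: 13/1
a_2 = 4: 64/5

64/5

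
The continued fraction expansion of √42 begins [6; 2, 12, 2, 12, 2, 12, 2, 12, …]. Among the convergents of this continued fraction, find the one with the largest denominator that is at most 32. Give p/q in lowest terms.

162/25

List convergents until the denominator exceeds the bound:
a_0 = 6: 6/1  (≤ bound)
a_1 = 2: 13/2  (≤ bound)
a_2 = 12: 162/25  (≤ bound)
a_3 = 2: 337/52  (> 32, stop)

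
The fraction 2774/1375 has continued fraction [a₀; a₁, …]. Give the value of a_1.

Run the Euclidean algorithm, recording each quotient:
2774 = 2·1375 + 24, so a_0 = 2
1375 = 57·24 + 7, so a_1 = 57

57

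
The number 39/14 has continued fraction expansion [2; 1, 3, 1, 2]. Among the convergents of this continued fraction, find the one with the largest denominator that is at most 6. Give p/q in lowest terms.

List convergents until the denominator exceeds the bound:
a_0 = 2: 2/1  (≤ bound)
a_1 = 1: 3/1  (≤ bound)
a_2 = 3: 11/4  (≤ bound)
a_3 = 1: 14/5  (≤ bound)
a_4 = 2: 39/14  (> 6, stop)

14/5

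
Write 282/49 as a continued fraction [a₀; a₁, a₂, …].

[5; 1, 3, 12]

⌊282/49⌋ = 5, remainder 37
⌊49/37⌋ = 1, remainder 12
⌊37/12⌋ = 3, remainder 1
⌊12/1⌋ = 12, remainder 0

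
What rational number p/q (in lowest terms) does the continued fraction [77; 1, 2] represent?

a_0 = 77: 77/1
a_1 = 1: 78/1
a_2 = 2: 233/3

233/3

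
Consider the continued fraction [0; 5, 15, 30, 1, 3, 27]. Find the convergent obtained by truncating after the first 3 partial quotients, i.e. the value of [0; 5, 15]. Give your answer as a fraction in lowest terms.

Use the convergent recurrence hₖ = aₖ·hₖ₋₁ + hₖ₋₂ (and likewise for the denominators kₖ):
a_0 = 0: 0/1
a_1 = 5: 1/5
a_2 = 15: 15/76

15/76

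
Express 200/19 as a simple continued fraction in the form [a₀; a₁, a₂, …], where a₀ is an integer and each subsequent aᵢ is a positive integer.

[10; 1, 1, 9]

Run the Euclidean algorithm, recording each quotient:
200 ÷ 19 → quotient 10, remainder 10
19 ÷ 10 → quotient 1, remainder 9
10 ÷ 9 → quotient 1, remainder 1
9 ÷ 1 → quotient 9, remainder 0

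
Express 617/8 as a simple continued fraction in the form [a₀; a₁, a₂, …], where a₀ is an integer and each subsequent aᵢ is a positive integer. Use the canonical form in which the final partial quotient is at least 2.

Repeatedly divide and take the remainder:
617 ÷ 8 → quotient 77, remainder 1
8 ÷ 1 → quotient 8, remainder 0

[77; 8]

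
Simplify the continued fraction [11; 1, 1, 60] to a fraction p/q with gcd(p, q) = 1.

1392/121

Work from the innermost term outward:
Start with 60.
1 + 1/(60/1) = 1 + 1/60 = 61/60
1 + 1/(61/60) = 1 + 60/61 = 121/61
11 + 1/(121/61) = 11 + 61/121 = 1392/121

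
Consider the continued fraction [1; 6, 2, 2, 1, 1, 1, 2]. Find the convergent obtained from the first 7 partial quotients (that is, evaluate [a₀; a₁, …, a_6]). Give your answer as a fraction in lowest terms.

a_0 = 1: 1/1
a_1 = 6: 7/6
a_2 = 2: 15/13
a_3 = 2: 37/32
a_4 = 1: 52/45
a_5 = 1: 89/77
a_6 = 1: 141/122

141/122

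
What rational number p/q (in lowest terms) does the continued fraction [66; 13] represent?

a_0 = 66: 66/1
a_1 = 13: 859/13

859/13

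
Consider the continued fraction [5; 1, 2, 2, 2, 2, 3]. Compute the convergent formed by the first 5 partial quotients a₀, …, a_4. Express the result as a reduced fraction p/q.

97/17

Work from the innermost term outward:
Start with 2.
2 + 1/(2/1) = 2 + 1/2 = 5/2
2 + 1/(5/2) = 2 + 2/5 = 12/5
1 + 1/(12/5) = 1 + 5/12 = 17/12
5 + 1/(17/12) = 5 + 12/17 = 97/17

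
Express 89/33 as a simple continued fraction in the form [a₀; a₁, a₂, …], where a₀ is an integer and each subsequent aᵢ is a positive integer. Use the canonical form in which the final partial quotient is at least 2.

[2; 1, 2, 3, 3]

Repeatedly divide and take the remainder:
⌊89/33⌋ = 2, remainder 23
⌊33/23⌋ = 1, remainder 10
⌊23/10⌋ = 2, remainder 3
⌊10/3⌋ = 3, remainder 1
⌊3/1⌋ = 3, remainder 0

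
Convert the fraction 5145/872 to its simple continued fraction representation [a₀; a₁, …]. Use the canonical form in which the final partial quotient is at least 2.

[5; 1, 9, 43, 2]

⌊5145/872⌋ = 5, remainder 785
⌊872/785⌋ = 1, remainder 87
⌊785/87⌋ = 9, remainder 2
⌊87/2⌋ = 43, remainder 1
⌊2/1⌋ = 2, remainder 0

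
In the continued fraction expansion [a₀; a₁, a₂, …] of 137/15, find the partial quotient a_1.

137 ÷ 15 → quotient 9, remainder 2
15 ÷ 2 → quotient 7, remainder 1

7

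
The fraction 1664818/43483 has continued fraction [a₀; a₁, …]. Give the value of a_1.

3

1664818 = 38·43483 + 12464, so a_0 = 38
43483 = 3·12464 + 6091, so a_1 = 3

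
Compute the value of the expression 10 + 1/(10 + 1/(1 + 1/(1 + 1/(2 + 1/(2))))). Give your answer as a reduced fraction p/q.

Work from the innermost term outward:
Start with 2.
2 + 1/(2/1) = 2 + 1/2 = 5/2
1 + 1/(5/2) = 1 + 2/5 = 7/5
1 + 1/(7/5) = 1 + 5/7 = 12/7
10 + 1/(12/7) = 10 + 7/12 = 127/12
10 + 1/(127/12) = 10 + 12/127 = 1282/127

1282/127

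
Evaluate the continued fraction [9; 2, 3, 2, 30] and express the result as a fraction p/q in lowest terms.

4596/487

Work from the innermost term outward:
Start with 30.
2 + 1/(30/1) = 2 + 1/30 = 61/30
3 + 1/(61/30) = 3 + 30/61 = 213/61
2 + 1/(213/61) = 2 + 61/213 = 487/213
9 + 1/(487/213) = 9 + 213/487 = 4596/487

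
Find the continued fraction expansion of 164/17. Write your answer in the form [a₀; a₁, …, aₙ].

Apply division with remainder until the remainder is 0:
164 ÷ 17 → quotient 9, remainder 11
17 ÷ 11 → quotient 1, remainder 6
11 ÷ 6 → quotient 1, remainder 5
6 ÷ 5 → quotient 1, remainder 1
5 ÷ 1 → quotient 5, remainder 0

[9; 1, 1, 1, 5]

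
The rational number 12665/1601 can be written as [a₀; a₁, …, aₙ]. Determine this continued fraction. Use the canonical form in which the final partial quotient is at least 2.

12665 ÷ 1601 → quotient 7, remainder 1458
1601 ÷ 1458 → quotient 1, remainder 143
1458 ÷ 143 → quotient 10, remainder 28
143 ÷ 28 → quotient 5, remainder 3
28 ÷ 3 → quotient 9, remainder 1
3 ÷ 1 → quotient 3, remainder 0

[7; 1, 10, 5, 9, 3]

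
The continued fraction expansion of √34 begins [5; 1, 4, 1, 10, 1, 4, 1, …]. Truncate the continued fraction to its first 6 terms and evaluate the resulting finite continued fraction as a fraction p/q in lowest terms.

414/71

Start with 1.
10 + 1/(1/1) = 10 + 1/1 = 11/1
1 + 1/(11/1) = 1 + 1/11 = 12/11
4 + 1/(12/11) = 4 + 11/12 = 59/12
1 + 1/(59/12) = 1 + 12/59 = 71/59
5 + 1/(71/59) = 5 + 59/71 = 414/71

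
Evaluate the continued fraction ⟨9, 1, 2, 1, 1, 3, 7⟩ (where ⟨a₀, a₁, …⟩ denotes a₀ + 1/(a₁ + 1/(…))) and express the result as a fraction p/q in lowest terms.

1769/182

a_0 = 9: 9/1
a_1 = 1: 10/1
a_2 = 2: 29/3
a_3 = 1: 39/4
a_4 = 1: 68/7
a_5 = 3: 243/25
a_6 = 7: 1769/182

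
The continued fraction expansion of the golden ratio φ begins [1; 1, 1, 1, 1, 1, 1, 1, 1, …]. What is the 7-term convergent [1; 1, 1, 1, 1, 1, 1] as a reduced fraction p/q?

21/13

Build up convergents one term at a time:
a_0 = 1: 1/1
a_1 = 1: 2/1
a_2 = 1: 3/2
a_3 = 1: 5/3
a_4 = 1: 8/5
a_5 = 1: 13/8
a_6 = 1: 21/13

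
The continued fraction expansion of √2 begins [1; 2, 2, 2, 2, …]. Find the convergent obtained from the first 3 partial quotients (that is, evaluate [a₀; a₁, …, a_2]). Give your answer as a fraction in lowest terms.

7/5

Compute successive convergents:
a_0 = 1: 1/1
a_1 = 2: 3/2
a_2 = 2: 7/5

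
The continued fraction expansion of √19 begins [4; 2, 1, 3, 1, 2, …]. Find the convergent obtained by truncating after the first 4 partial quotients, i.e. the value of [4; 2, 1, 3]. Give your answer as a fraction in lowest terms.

48/11

Compute successive convergents:
a_0 = 4: 4/1
a_1 = 2: 9/2
a_2 = 1: 13/3
a_3 = 3: 48/11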